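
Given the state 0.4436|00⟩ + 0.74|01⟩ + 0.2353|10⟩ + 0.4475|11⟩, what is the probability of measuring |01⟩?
0.5476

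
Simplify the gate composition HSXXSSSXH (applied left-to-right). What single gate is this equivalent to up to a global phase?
Z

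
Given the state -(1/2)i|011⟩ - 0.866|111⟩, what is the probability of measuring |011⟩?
1/4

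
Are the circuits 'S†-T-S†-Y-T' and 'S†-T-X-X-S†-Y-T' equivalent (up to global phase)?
Yes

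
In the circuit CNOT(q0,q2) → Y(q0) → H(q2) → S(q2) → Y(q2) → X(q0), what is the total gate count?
6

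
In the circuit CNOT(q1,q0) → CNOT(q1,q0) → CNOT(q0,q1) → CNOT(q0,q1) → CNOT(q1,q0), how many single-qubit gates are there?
0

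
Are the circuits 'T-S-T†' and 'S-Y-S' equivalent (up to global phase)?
No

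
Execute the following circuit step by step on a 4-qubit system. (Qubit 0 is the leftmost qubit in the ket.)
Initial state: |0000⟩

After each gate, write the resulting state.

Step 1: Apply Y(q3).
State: i|0001⟩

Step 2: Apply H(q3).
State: (1/√2)i|0000⟩ - (1/√2)i|0001⟩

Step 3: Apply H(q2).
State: (1/2)i|0000⟩ - (1/2)i|0001⟩ + (1/2)i|0010⟩ - (1/2)i|0011⟩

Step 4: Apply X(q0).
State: (1/2)i|1000⟩ - (1/2)i|1001⟩ + (1/2)i|1010⟩ - (1/2)i|1011⟩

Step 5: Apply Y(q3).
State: -1/2|1000⟩ - 1/2|1001⟩ - 1/2|1010⟩ - 1/2|1011⟩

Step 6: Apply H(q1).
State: -1/√8|1000⟩ - 1/√8|1001⟩ - 1/√8|1010⟩ - 1/√8|1011⟩ - 1/√8|1100⟩ - 1/√8|1101⟩ - 1/√8|1110⟩ - 1/√8|1111⟩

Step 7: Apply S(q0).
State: -(1/√8)i|1000⟩ - (1/√8)i|1001⟩ - (1/√8)i|1010⟩ - (1/√8)i|1011⟩ - (1/√8)i|1100⟩ - (1/√8)i|1101⟩ - (1/√8)i|1110⟩ - (1/√8)i|1111⟩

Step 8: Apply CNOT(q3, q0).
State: -(1/√8)i|0001⟩ - (1/√8)i|0011⟩ - (1/√8)i|0101⟩ - (1/√8)i|0111⟩ - (1/√8)i|1000⟩ - (1/√8)i|1010⟩ - (1/√8)i|1100⟩ - (1/√8)i|1110⟩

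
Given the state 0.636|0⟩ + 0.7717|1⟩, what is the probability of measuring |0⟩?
0.4045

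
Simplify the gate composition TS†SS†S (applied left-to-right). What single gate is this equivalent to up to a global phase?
T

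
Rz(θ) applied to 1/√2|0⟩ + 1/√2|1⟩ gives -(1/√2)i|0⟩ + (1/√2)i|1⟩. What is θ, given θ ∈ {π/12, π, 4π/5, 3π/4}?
π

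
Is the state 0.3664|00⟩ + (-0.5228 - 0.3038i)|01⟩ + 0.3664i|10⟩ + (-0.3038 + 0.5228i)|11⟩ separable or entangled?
Entangled

Writing the state as a|00⟩ + b|01⟩ + c|10⟩ + d|11⟩, it is a product state iff ad − bc = 0.
Here (a, b, c, d) = (0.3664, (-0.5228 - 0.3038i), 0.3664i, (-0.3038 + 0.5228i)): ad − bc = (0.3664)(-0.3038 + 0.5228i) − (-0.5228 - 0.3038i)(0.3664i) = (-0.2226 + 0.3831i) ≠ 0, so the state is entangled.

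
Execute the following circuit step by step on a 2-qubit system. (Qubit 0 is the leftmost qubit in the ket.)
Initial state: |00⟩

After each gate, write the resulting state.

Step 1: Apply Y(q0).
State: i|10⟩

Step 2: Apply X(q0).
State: i|00⟩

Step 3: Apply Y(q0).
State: -|10⟩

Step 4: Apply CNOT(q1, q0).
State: -|10⟩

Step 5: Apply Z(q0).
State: |10⟩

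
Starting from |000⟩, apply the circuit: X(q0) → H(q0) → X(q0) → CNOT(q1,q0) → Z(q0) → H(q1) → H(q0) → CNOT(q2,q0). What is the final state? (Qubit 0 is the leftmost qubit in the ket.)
-1/√2|000⟩ - 1/√2|010⟩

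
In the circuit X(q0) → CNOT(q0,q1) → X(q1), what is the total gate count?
3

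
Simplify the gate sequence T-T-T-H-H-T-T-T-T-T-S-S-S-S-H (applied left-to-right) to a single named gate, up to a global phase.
H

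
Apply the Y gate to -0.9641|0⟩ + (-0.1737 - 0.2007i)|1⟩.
(-0.2007 + 0.1737i)|0⟩ - 0.9641i|1⟩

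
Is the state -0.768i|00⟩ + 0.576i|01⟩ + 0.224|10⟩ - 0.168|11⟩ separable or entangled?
Separable

Writing the state as a|00⟩ + b|01⟩ + c|10⟩ + d|11⟩, it is a product state iff ad − bc = 0.
Here (a, b, c, d) = (-0.768i, 0.576i, 0.224, -0.168): ad − bc = (-0.768i)(-0.168) − (0.576i)(0.224) = 0, so the state is separable.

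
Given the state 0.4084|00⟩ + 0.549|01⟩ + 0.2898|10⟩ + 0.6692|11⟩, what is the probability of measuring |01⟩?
0.3014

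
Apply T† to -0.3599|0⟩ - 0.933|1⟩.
-0.3599|0⟩ + (-0.6597 + 0.6597i)|1⟩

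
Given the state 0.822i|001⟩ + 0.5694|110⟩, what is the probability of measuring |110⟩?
0.3242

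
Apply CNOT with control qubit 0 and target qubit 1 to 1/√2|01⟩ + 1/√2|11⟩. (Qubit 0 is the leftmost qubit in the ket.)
1/√2|01⟩ + 1/√2|10⟩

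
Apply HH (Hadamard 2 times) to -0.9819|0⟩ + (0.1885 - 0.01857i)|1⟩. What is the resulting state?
-0.9819|0⟩ + (0.1885 - 0.01857i)|1⟩

H² = I, so an even number of Hadamards cancels: H^2 = I and the state is unchanged.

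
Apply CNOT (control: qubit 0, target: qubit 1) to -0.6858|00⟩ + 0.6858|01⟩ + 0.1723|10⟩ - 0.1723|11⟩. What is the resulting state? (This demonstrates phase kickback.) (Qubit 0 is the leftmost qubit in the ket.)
-0.6858|00⟩ + 0.6858|01⟩ - 0.1723|10⟩ + 0.1723|11⟩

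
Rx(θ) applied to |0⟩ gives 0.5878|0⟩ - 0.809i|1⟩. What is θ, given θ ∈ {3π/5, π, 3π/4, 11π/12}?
3π/5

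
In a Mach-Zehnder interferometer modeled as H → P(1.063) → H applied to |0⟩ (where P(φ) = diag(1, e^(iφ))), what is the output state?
(0.7431 + 0.4369i)|0⟩ + (0.2569 - 0.4369i)|1⟩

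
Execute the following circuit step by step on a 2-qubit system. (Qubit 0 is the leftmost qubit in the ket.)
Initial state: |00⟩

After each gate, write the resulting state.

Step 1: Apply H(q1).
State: 1/√2|00⟩ + 1/√2|01⟩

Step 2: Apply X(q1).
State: 1/√2|00⟩ + 1/√2|01⟩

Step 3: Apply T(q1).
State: 1/√2|00⟩ + (1/2 + (1/2)i)|01⟩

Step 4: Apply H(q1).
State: (0.8536 + (1/√8)i)|00⟩ + (0.1464 - (1/√8)i)|01⟩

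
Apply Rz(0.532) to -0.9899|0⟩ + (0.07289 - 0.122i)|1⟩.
(-0.9551 + 0.2602i)|0⟩ + (0.1024 - 0.09855i)|1⟩

Rz(0.532) = [[e^(−iθ/2), 0], [0, e^(iθ/2)]] with e^(±iθ/2) = cos(θ/2) ± i·sin(θ/2); θ = 0.532, cos(θ/2) ≈ 0.96483, sin(θ/2) ≈ 0.262874.
With a = amp(|0⟩) = -0.9899 and b = amp(|1⟩) = (0.07289 - 0.122i):
new amp(|0⟩) = (0.96483 - 0.262874i)·a = (-0.9551 + 0.2602i)
new amp(|1⟩) = (0.96483 + 0.262874i)·b = (0.1024 - 0.09855i)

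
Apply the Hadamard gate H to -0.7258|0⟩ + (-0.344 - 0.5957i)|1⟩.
(-0.7565 - 0.4212i)|0⟩ + (-0.27 + 0.4212i)|1⟩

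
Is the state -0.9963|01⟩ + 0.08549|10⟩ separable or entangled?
Entangled

Writing the state as a|00⟩ + b|01⟩ + c|10⟩ + d|11⟩, it is a product state iff ad − bc = 0.
Here (a, b, c, d) = (0, -0.9963, 0.08549, 0): ad − bc = (0)(0) − (-0.9963)(0.08549) = 0.08517 ≠ 0, so the state is entangled.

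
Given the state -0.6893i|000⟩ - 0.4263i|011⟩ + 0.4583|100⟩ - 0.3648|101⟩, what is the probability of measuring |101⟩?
0.1331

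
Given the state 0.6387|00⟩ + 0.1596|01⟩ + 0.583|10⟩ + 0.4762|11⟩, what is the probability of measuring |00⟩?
0.4079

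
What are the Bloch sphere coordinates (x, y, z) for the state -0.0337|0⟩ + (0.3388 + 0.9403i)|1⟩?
(-0.02284, -0.06338, -0.9978)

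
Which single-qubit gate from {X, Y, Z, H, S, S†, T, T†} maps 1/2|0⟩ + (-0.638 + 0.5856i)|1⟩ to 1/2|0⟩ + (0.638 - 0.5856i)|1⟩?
Z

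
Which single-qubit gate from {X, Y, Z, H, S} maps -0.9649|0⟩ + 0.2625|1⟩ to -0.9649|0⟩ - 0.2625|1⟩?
Z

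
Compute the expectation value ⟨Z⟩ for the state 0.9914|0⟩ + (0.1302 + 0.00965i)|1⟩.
0.9658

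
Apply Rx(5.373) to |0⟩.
-0.8982|0⟩ - 0.4395i|1⟩

Rx(5.373) = [[cos(θ/2), −i·sin(θ/2)], [−i·sin(θ/2), cos(θ/2)]]; θ = 5.373, cos(θ/2) ≈ -0.89822, sin(θ/2) ≈ 0.439546.
With a = amp(|0⟩) = 1 and b = amp(|1⟩) = 0:
new amp(|0⟩) = (-0.89822)·a + (-0.439546i)·b = -0.8982
new amp(|1⟩) = (-0.439546i)·a + (-0.89822)·b = -0.4395i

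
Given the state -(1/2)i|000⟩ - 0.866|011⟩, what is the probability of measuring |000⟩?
1/4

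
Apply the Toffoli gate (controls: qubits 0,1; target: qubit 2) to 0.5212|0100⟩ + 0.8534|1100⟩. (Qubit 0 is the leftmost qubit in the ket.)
0.5212|0100⟩ + 0.8534|1110⟩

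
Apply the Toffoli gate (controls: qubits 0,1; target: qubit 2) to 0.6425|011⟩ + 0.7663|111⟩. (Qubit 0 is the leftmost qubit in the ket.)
0.6425|011⟩ + 0.7663|110⟩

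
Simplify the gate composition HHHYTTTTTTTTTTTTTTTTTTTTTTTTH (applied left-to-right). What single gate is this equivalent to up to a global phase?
Y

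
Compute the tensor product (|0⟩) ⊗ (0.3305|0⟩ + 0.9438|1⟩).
0.3305|00⟩ + 0.9438|01⟩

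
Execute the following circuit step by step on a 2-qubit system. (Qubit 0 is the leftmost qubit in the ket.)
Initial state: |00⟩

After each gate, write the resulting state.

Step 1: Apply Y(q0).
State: i|10⟩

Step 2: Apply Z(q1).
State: i|10⟩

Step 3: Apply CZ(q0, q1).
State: i|10⟩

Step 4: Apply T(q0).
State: (-1/√2 + (1/√2)i)|10⟩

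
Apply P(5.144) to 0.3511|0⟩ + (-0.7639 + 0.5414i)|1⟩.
0.3511|0⟩ + (0.1722 + 0.9203i)|1⟩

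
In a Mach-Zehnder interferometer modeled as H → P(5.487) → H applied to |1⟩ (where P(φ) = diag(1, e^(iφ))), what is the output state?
(0.1503 + 0.3573i)|0⟩ + (0.8497 - 0.3573i)|1⟩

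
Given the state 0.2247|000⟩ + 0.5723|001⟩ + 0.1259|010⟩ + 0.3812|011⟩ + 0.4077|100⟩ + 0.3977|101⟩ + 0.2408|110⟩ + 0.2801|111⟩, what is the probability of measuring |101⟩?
0.1582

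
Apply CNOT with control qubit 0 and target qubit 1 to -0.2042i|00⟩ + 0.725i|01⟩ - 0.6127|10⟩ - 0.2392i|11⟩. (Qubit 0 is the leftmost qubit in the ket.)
-0.2042i|00⟩ + 0.725i|01⟩ - 0.2392i|10⟩ - 0.6127|11⟩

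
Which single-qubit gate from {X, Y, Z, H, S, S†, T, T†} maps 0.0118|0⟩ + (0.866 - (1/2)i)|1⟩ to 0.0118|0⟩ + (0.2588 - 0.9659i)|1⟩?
T†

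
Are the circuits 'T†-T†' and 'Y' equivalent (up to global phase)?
No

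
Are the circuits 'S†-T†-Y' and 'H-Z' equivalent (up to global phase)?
No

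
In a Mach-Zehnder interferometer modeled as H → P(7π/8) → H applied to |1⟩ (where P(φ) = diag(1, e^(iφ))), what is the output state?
(0.9619 - 0.1913i)|0⟩ + (0.03806 + 0.1913i)|1⟩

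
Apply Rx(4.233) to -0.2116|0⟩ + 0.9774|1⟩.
(0.1098 - 0.8354i)|0⟩ + (-0.5073 + 0.1809i)|1⟩

Rx(4.233) = [[cos(θ/2), −i·sin(θ/2)], [−i·sin(θ/2), cos(θ/2)]]; θ = 4.233, cos(θ/2) ≈ -0.51902, sin(θ/2) ≈ 0.854762.
With a = amp(|0⟩) = -0.2116 and b = amp(|1⟩) = 0.9774:
new amp(|0⟩) = (-0.51902)·a + (-0.854762i)·b = (0.1098 - 0.8354i)
new amp(|1⟩) = (-0.854762i)·a + (-0.51902)·b = (-0.5073 + 0.1809i)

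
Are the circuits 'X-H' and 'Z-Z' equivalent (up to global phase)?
No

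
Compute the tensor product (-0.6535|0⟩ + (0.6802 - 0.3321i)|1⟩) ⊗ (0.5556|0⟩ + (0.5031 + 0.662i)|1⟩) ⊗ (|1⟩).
-0.3631|001⟩ + (-0.3288 - 0.4326i)|011⟩ + (0.3779 - 0.1845i)|101⟩ + (0.5621 + 0.2832i)|111⟩

amp(|b₁b₂…⟩) = product of the factor amplitudes for bits b₁, b₂, …; only kets whose every factor amplitude is nonzero survive.
|001⟩: (-0.6535)(0.5556)(1) = -0.3631
|011⟩: (-0.6535)(0.5031 + 0.662i)(1) = (-0.3288 - 0.4326i)
|101⟩: (0.6802 - 0.3321i)(0.5556)(1) = (0.3779 - 0.1845i)
|111⟩: (0.6802 - 0.3321i)(0.5031 + 0.662i)(1) = (0.5621 + 0.2832i)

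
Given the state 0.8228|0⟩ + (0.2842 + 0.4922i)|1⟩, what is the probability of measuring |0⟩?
0.677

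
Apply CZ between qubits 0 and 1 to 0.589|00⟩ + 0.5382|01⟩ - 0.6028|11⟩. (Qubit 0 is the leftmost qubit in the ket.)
0.589|00⟩ + 0.5382|01⟩ + 0.6028|11⟩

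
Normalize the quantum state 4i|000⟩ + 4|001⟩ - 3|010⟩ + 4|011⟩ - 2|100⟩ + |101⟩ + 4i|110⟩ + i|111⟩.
0.45i|000⟩ + 0.45|001⟩ - 0.3375|010⟩ + 0.45|011⟩ - 0.225|100⟩ + 0.1125|101⟩ + 0.45i|110⟩ + 0.1125i|111⟩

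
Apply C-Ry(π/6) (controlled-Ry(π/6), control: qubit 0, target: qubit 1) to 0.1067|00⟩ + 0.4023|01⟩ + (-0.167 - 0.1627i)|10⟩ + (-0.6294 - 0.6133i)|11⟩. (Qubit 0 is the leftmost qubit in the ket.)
0.1067|00⟩ + 0.4023|01⟩ + (0.001591 + 0.001578i)|10⟩ + (-0.6512 - 0.6345i)|11⟩

C-Ry(π/6) leaves the control-|0⟩ kets |00⟩, |01⟩ unchanged and applies Ry(π/6) to qubit 1 on the control-|1⟩ pair (|10⟩, |11⟩).
Ry(π/6) = [[cos(θ/2), −sin(θ/2)], [sin(θ/2), cos(θ/2)]]; θ = π/6, cos(θ/2) ≈ 0.965926, sin(θ/2) ≈ 0.258819.
With a = amp(|10⟩) = (-0.167 - 0.1627i) and b = amp(|11⟩) = (-0.6294 - 0.6133i):
new amp(|10⟩) = (0.965926)·a + (-0.258819)·b = (0.001591 + 0.001578i)
new amp(|11⟩) = (0.258819)·a + (0.965926)·b = (-0.6512 - 0.6345i)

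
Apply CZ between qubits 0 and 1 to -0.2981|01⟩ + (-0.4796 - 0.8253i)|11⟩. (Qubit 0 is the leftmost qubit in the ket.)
-0.2981|01⟩ + (0.4796 + 0.8253i)|11⟩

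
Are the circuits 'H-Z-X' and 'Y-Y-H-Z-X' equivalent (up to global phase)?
Yes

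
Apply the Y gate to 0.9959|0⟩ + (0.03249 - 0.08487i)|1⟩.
(-0.08487 - 0.03249i)|0⟩ + 0.9959i|1⟩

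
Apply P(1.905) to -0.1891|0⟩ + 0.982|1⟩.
-0.1891|0⟩ + (-0.3221 + 0.9277i)|1⟩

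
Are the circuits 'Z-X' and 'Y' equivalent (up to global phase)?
Yes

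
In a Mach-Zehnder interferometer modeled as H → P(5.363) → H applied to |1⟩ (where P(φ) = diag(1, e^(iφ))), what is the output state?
(0.1972 + 0.3979i)|0⟩ + (0.8028 - 0.3979i)|1⟩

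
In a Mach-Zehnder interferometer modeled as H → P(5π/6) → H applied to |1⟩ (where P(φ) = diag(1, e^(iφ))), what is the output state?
(0.933 - 0.25i)|0⟩ + (0.06699 + 0.25i)|1⟩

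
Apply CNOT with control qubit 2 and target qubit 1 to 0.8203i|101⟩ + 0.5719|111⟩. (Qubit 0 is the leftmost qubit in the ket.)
0.5719|101⟩ + 0.8203i|111⟩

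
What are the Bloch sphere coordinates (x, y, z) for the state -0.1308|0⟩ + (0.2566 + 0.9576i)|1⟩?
(-0.06713, -0.2505, -0.9657)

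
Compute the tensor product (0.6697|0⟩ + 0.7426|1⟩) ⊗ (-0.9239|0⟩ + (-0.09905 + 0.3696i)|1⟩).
-0.6187|00⟩ + (-0.06633 + 0.2475i)|01⟩ - 0.6861|10⟩ + (-0.07355 + 0.2745i)|11⟩

amp(|b₁b₂…⟩) = product of the factor amplitudes for bits b₁, b₂, …; only kets whose every factor amplitude is nonzero survive.
|00⟩: (0.6697)(-0.9239) = -0.6187
|01⟩: (0.6697)(-0.09905 + 0.3696i) = (-0.06633 + 0.2475i)
|10⟩: (0.7426)(-0.9239) = -0.6861
|11⟩: (0.7426)(-0.09905 + 0.3696i) = (-0.07355 + 0.2745i)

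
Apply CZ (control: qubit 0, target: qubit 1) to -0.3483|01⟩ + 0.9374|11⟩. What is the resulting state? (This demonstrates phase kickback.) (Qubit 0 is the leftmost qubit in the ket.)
-0.3483|01⟩ - 0.9374|11⟩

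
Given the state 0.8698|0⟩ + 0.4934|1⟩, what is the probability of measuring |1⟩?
0.2434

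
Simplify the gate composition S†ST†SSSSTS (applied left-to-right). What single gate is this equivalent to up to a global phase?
S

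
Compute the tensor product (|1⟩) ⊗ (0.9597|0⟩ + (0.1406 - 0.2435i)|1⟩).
0.9597|10⟩ + (0.1406 - 0.2435i)|11⟩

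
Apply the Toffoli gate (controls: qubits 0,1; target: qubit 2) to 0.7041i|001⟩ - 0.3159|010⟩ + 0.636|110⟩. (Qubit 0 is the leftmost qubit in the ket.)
0.7041i|001⟩ - 0.3159|010⟩ + 0.636|111⟩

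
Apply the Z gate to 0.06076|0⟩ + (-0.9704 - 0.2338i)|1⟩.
0.06076|0⟩ + (0.9704 + 0.2338i)|1⟩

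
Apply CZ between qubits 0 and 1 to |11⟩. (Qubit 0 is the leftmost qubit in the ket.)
-|11⟩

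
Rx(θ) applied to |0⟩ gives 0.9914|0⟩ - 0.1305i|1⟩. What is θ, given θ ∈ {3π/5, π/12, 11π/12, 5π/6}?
π/12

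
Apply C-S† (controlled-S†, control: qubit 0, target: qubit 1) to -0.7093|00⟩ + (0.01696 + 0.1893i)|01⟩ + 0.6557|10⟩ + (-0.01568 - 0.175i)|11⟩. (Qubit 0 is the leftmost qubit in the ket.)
-0.7093|00⟩ + (0.01696 + 0.1893i)|01⟩ + 0.6557|10⟩ + (-0.175 + 0.01568i)|11⟩

C-S† leaves the control-|0⟩ kets |00⟩, |01⟩ unchanged and applies S† to qubit 1 on the control-|1⟩ pair (|10⟩, |11⟩).
S† = [[1, 0], [0, -i]].
With a = amp(|10⟩) = 0.6557 and b = amp(|11⟩) = (-0.01568 - 0.175i):
new amp(|10⟩) = (1)·a = 0.6557
new amp(|11⟩) = (-i)·b = (-0.175 + 0.01568i)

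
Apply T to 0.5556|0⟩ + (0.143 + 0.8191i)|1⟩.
0.5556|0⟩ + (-0.4781 + 0.6803i)|1⟩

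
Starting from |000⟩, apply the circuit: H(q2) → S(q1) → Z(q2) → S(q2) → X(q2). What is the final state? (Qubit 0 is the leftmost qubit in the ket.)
-(1/√2)i|000⟩ + 1/√2|001⟩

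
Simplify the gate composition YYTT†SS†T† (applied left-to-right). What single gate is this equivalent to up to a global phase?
T†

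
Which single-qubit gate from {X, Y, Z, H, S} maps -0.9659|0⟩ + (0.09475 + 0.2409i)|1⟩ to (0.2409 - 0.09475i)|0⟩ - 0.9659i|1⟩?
Y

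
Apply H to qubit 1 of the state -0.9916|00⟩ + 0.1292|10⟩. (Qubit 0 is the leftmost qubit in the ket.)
-0.7012|00⟩ - 0.7012|01⟩ + 0.09136|10⟩ + 0.09136|11⟩

H on qubit 1 mixes each pair of kets that differ only in qubit 1: amplitudes (a, b) of (|…0…⟩, |…1…⟩) become ((a + b)/√2, (a − b)/√2). Kets absent from the input have amplitude 0.
(|00⟩, |01⟩): (a, b) = (-0.9916, 0) → (-0.7012, -0.7012)
(|10⟩, |11⟩): (a, b) = (0.1292, 0) → (0.09136, 0.09136)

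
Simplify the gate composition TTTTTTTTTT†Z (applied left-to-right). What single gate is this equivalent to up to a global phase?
Z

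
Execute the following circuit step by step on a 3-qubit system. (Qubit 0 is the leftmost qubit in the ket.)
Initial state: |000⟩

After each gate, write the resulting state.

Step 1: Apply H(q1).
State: 1/√2|000⟩ + 1/√2|010⟩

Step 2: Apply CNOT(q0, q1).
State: 1/√2|000⟩ + 1/√2|010⟩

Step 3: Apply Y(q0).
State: (1/√2)i|100⟩ + (1/√2)i|110⟩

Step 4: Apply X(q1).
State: (1/√2)i|100⟩ + (1/√2)i|110⟩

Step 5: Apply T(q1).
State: (1/√2)i|100⟩ + (-1/2 + (1/2)i)|110⟩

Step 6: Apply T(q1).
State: (1/√2)i|100⟩ - 1/√2|110⟩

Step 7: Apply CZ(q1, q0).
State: (1/√2)i|100⟩ + 1/√2|110⟩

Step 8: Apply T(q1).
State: (1/√2)i|100⟩ + (1/2 + (1/2)i)|110⟩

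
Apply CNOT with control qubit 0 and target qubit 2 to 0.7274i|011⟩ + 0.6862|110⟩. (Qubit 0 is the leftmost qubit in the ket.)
0.7274i|011⟩ + 0.6862|111⟩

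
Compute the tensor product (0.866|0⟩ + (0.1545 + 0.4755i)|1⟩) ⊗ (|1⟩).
0.866|01⟩ + (0.1545 + 0.4755i)|11⟩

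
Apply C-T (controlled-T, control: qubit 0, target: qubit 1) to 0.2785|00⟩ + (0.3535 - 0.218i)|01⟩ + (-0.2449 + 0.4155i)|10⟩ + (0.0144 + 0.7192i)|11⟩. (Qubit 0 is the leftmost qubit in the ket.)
0.2785|00⟩ + (0.3535 - 0.218i)|01⟩ + (-0.2449 + 0.4155i)|10⟩ + (-0.4984 + 0.5187i)|11⟩

C-T leaves the control-|0⟩ kets |00⟩, |01⟩ unchanged and applies T to qubit 1 on the control-|1⟩ pair (|10⟩, |11⟩).
T = [[1, 0], [0, (1/√2 + (1/√2)i)]].
With a = amp(|10⟩) = (-0.2449 + 0.4155i) and b = amp(|11⟩) = (0.0144 + 0.7192i):
new amp(|10⟩) = (1)·a = (-0.2449 + 0.4155i)
new amp(|11⟩) = (1/√2 + (1/√2)i)·b = (-0.4984 + 0.5187i)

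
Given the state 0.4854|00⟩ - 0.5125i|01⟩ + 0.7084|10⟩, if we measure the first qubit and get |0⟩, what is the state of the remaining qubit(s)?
0.6877|0⟩ - 0.726i|1⟩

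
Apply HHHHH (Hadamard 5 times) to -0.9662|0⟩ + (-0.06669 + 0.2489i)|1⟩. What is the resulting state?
(-0.7304 + 0.176i)|0⟩ + (-0.636 - 0.176i)|1⟩

H² = I, so H^5 = H: a single Hadamard. With (a, b) = (-0.9662, (-0.06669 + 0.2489i)), H gives ((a + b)/√2, (a − b)/√2) = ((-0.7304 + 0.176i), (-0.636 - 0.176i)).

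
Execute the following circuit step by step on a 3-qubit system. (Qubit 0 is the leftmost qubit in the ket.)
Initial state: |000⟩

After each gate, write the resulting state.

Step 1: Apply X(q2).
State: |001⟩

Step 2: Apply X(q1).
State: |011⟩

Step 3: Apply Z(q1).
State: -|011⟩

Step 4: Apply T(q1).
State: (-1/√2 - (1/√2)i)|011⟩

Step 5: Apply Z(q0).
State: (-1/√2 - (1/√2)i)|011⟩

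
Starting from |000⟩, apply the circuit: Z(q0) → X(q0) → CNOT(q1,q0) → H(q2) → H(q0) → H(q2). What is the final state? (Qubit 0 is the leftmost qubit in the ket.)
1/√2|000⟩ - 1/√2|100⟩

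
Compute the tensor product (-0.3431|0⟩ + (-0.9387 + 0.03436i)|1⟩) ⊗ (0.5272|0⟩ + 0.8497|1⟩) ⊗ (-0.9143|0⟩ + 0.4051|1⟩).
0.1654|000⟩ - 0.07328|001⟩ + 0.2665|010⟩ - 0.1181|011⟩ + (0.4525 - 0.01656i)|100⟩ + (-0.2005 + 0.007338i)|101⟩ + (0.7293 - 0.02669i)|110⟩ + (-0.3231 + 0.01183i)|111⟩

amp(|b₁b₂…⟩) = product of the factor amplitudes for bits b₁, b₂, …; only kets whose every factor amplitude is nonzero survive.
|000⟩: (-0.3431)(0.5272)(-0.9143) = 0.1654
|001⟩: (-0.3431)(0.5272)(0.4051) = -0.07328
|010⟩: (-0.3431)(0.8497)(-0.9143) = 0.2665
|011⟩: (-0.3431)(0.8497)(0.4051) = -0.1181
|100⟩: (-0.9387 + 0.03436i)(0.5272)(-0.9143) = (0.4525 - 0.01656i)
|101⟩: (-0.9387 + 0.03436i)(0.5272)(0.4051) = (-0.2005 + 0.007338i)
|110⟩: (-0.9387 + 0.03436i)(0.8497)(-0.9143) = (0.7293 - 0.02669i)
|111⟩: (-0.9387 + 0.03436i)(0.8497)(0.4051) = (-0.3231 + 0.01183i)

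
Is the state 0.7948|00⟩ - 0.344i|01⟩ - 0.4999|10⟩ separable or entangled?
Entangled

Writing the state as a|00⟩ + b|01⟩ + c|10⟩ + d|11⟩, it is a product state iff ad − bc = 0.
Here (a, b, c, d) = (0.7948, -0.344i, -0.4999, 0): ad − bc = (0.7948)(0) − (-0.344i)(-0.4999) = -0.172i ≠ 0, so the state is entangled.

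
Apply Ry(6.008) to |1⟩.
-0.1372|0⟩ - 0.9905|1⟩

Ry(6.008) = [[cos(θ/2), −sin(θ/2)], [sin(θ/2), cos(θ/2)]]; θ = 6.008, cos(θ/2) ≈ -0.990549, sin(θ/2) ≈ 0.137159.
With a = amp(|0⟩) = 0 and b = amp(|1⟩) = 1:
new amp(|0⟩) = (-0.990549)·a + (-0.137159)·b = -0.1372
new amp(|1⟩) = (0.137159)·a + (-0.990549)·b = -0.9905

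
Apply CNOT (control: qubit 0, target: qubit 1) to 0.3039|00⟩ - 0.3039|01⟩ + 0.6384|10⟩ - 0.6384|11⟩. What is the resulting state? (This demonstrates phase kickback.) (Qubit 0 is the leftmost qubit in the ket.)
0.3039|00⟩ - 0.3039|01⟩ - 0.6384|10⟩ + 0.6384|11⟩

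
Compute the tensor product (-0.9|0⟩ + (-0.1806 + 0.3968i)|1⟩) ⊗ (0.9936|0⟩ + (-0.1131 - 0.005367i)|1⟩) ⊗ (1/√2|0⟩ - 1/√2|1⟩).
-0.6323|000⟩ + 0.6323|001⟩ + (0.07198 + 0.003416i)|010⟩ + (-0.07198 - 0.003416i)|011⟩ + (-0.1269 + 0.2788i)|100⟩ + (0.1269 - 0.2788i)|101⟩ + (0.01595 - 0.03105i)|110⟩ + (-0.01595 + 0.03105i)|111⟩

amp(|b₁b₂…⟩) = product of the factor amplitudes for bits b₁, b₂, …; only kets whose every factor amplitude is nonzero survive.
|000⟩: (-0.9)(0.9936)(1/√2) = -0.6323
|001⟩: (-0.9)(0.9936)(-1/√2) = 0.6323
|010⟩: (-0.9)(-0.1131 - 0.005367i)(1/√2) = (0.07198 + 0.003416i)
|011⟩: (-0.9)(-0.1131 - 0.005367i)(-1/√2) = (-0.07198 - 0.003416i)
|100⟩: (-0.1806 + 0.3968i)(0.9936)(1/√2) = (-0.1269 + 0.2788i)
|101⟩: (-0.1806 + 0.3968i)(0.9936)(-1/√2) = (0.1269 - 0.2788i)
|110⟩: (-0.1806 + 0.3968i)(-0.1131 - 0.005367i)(1/√2) = (0.01595 - 0.03105i)
|111⟩: (-0.1806 + 0.3968i)(-0.1131 - 0.005367i)(-1/√2) = (-0.01595 + 0.03105i)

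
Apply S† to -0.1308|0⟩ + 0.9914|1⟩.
-0.1308|0⟩ - 0.9914i|1⟩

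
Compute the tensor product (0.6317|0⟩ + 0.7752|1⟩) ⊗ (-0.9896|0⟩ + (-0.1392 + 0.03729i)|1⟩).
-0.6251|00⟩ + (-0.08793 + 0.02356i)|01⟩ - 0.7671|10⟩ + (-0.1079 + 0.02891i)|11⟩

amp(|b₁b₂…⟩) = product of the factor amplitudes for bits b₁, b₂, …; only kets whose every factor amplitude is nonzero survive.
|00⟩: (0.6317)(-0.9896) = -0.6251
|01⟩: (0.6317)(-0.1392 + 0.03729i) = (-0.08793 + 0.02356i)
|10⟩: (0.7752)(-0.9896) = -0.7671
|11⟩: (0.7752)(-0.1392 + 0.03729i) = (-0.1079 + 0.02891i)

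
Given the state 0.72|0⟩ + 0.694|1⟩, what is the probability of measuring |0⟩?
0.5184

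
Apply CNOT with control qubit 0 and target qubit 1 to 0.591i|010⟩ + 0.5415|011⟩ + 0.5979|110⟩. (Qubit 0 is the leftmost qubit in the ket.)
0.591i|010⟩ + 0.5415|011⟩ + 0.5979|100⟩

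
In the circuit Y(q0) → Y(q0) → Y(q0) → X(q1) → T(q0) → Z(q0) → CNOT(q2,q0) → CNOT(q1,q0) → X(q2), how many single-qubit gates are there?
7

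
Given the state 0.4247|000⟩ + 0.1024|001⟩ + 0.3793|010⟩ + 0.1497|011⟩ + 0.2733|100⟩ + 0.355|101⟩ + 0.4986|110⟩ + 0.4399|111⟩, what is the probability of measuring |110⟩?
0.2486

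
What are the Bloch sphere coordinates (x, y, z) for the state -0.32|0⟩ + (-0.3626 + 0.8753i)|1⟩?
(0.2321, -0.5602, -0.7952)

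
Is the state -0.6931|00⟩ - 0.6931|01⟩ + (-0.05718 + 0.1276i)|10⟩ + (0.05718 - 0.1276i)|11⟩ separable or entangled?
Entangled

Writing the state as a|00⟩ + b|01⟩ + c|10⟩ + d|11⟩, it is a product state iff ad − bc = 0.
Here (a, b, c, d) = (-0.6931, -0.6931, (-0.05718 + 0.1276i), (0.05718 - 0.1276i)): ad − bc = (-0.6931)(0.05718 - 0.1276i) − (-0.6931)(-0.05718 + 0.1276i) = (-0.07926 + 0.1769i) ≠ 0, so the state is entangled.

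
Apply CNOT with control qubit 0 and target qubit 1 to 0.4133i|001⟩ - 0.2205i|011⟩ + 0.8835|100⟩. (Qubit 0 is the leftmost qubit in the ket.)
0.4133i|001⟩ - 0.2205i|011⟩ + 0.8835|110⟩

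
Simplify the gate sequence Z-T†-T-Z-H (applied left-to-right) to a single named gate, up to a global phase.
H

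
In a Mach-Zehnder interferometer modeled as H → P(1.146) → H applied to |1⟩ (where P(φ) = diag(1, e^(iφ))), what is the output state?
(0.2939 - 0.4556i)|0⟩ + (0.7061 + 0.4556i)|1⟩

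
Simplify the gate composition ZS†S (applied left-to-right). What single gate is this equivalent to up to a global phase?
Z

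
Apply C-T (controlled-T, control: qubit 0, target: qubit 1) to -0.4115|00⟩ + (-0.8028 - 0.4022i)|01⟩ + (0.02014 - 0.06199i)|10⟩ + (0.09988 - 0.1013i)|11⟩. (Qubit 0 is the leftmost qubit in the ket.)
-0.4115|00⟩ + (-0.8028 - 0.4022i)|01⟩ + (0.02014 - 0.06199i)|10⟩ + (0.1423 - 0.001004i)|11⟩

C-T leaves the control-|0⟩ kets |00⟩, |01⟩ unchanged and applies T to qubit 1 on the control-|1⟩ pair (|10⟩, |11⟩).
T = [[1, 0], [0, (1/√2 + (1/√2)i)]].
With a = amp(|10⟩) = (0.02014 - 0.06199i) and b = amp(|11⟩) = (0.09988 - 0.1013i):
new amp(|10⟩) = (1)·a = (0.02014 - 0.06199i)
new amp(|11⟩) = (1/√2 + (1/√2)i)·b = (0.1423 - 0.001004i)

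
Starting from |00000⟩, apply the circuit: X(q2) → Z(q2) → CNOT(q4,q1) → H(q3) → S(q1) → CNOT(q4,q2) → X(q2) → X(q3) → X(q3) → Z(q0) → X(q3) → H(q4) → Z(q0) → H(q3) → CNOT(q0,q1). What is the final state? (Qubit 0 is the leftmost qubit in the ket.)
-1/√2|00000⟩ - 1/√2|00001⟩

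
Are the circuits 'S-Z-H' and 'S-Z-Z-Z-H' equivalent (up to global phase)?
Yes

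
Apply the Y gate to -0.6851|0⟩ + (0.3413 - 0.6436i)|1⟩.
(-0.6436 - 0.3413i)|0⟩ - 0.6851i|1⟩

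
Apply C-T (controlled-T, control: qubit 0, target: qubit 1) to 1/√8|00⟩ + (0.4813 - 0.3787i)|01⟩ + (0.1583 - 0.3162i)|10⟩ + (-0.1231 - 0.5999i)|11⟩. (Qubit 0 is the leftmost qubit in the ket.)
1/√8|00⟩ + (0.4813 - 0.3787i)|01⟩ + (0.1583 - 0.3162i)|10⟩ + (0.3371 - 0.5112i)|11⟩

C-T leaves the control-|0⟩ kets |00⟩, |01⟩ unchanged and applies T to qubit 1 on the control-|1⟩ pair (|10⟩, |11⟩).
T = [[1, 0], [0, (1/√2 + (1/√2)i)]].
With a = amp(|10⟩) = (0.1583 - 0.3162i) and b = amp(|11⟩) = (-0.1231 - 0.5999i):
new amp(|10⟩) = (1)·a = (0.1583 - 0.3162i)
new amp(|11⟩) = (1/√2 + (1/√2)i)·b = (0.3371 - 0.5112i)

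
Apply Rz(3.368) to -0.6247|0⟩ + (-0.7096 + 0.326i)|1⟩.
(0.07057 + 0.6207i)|0⟩ + (-0.2438 - 0.7419i)|1⟩

Rz(3.368) = [[e^(−iθ/2), 0], [0, e^(iθ/2)]] with e^(±iθ/2) = cos(θ/2) ± i·sin(θ/2); θ = 3.368, cos(θ/2) ≈ -0.112962, sin(θ/2) ≈ 0.993599.
With a = amp(|0⟩) = -0.6247 and b = amp(|1⟩) = (-0.7096 + 0.326i):
new amp(|0⟩) = (-0.112962 - 0.993599i)·a = (0.07057 + 0.6207i)
new amp(|1⟩) = (-0.112962 + 0.993599i)·b = (-0.2438 - 0.7419i)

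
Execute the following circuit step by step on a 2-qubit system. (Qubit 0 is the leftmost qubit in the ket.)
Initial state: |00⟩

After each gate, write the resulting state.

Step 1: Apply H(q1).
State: 1/√2|00⟩ + 1/√2|01⟩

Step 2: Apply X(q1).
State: 1/√2|00⟩ + 1/√2|01⟩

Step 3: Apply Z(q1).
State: 1/√2|00⟩ - 1/√2|01⟩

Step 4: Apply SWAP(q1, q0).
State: 1/√2|00⟩ - 1/√2|10⟩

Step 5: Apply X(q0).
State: -1/√2|00⟩ + 1/√2|10⟩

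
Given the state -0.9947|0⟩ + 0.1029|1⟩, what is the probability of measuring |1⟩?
0.01059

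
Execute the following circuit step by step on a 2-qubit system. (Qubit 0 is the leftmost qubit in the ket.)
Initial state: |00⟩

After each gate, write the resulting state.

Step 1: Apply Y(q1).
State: i|01⟩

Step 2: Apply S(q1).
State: -|01⟩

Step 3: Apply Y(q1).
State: i|00⟩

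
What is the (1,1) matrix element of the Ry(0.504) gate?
0.9684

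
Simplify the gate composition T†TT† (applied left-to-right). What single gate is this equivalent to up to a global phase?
T†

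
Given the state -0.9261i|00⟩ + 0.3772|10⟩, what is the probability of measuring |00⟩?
0.8577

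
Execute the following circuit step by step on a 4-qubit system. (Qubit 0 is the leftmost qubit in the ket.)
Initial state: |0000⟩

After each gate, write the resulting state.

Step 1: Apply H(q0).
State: 1/√2|0000⟩ + 1/√2|1000⟩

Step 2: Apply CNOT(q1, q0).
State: 1/√2|0000⟩ + 1/√2|1000⟩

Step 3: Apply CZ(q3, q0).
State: 1/√2|0000⟩ + 1/√2|1000⟩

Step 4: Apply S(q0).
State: 1/√2|0000⟩ + (1/√2)i|1000⟩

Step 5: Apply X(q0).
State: (1/√2)i|0000⟩ + 1/√2|1000⟩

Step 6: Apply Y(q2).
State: -1/√2|0010⟩ + (1/√2)i|1010⟩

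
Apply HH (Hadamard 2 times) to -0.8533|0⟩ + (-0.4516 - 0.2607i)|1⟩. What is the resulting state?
-0.8533|0⟩ + (-0.4516 - 0.2607i)|1⟩

H² = I, so an even number of Hadamards cancels: H^2 = I and the state is unchanged.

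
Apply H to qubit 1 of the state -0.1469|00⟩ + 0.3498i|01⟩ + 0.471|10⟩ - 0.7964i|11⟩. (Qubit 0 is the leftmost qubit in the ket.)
(-0.1039 + 0.2473i)|00⟩ + (-0.1039 - 0.2473i)|01⟩ + (0.333 - 0.5631i)|10⟩ + (0.333 + 0.5631i)|11⟩

H on qubit 1 mixes each pair of kets that differ only in qubit 1: amplitudes (a, b) of (|…0…⟩, |…1…⟩) become ((a + b)/√2, (a − b)/√2). Kets absent from the input have amplitude 0.
(|00⟩, |01⟩): (a, b) = (-0.1469, 0.3498i) → ((-0.1039 + 0.2473i), (-0.1039 - 0.2473i))
(|10⟩, |11⟩): (a, b) = (0.471, -0.7964i) → ((0.333 - 0.5631i), (0.333 + 0.5631i))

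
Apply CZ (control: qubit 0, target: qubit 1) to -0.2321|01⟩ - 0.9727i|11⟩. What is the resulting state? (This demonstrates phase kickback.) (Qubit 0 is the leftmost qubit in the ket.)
-0.2321|01⟩ + 0.9727i|11⟩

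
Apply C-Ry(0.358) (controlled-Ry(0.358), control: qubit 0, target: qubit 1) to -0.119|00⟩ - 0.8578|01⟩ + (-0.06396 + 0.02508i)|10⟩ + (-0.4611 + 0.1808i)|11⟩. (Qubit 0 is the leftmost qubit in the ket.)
-0.119|00⟩ - 0.8578|01⟩ + (0.01916 - 0.007511i)|10⟩ + (-0.4651 + 0.1824i)|11⟩

C-Ry(0.358) leaves the control-|0⟩ kets |00⟩, |01⟩ unchanged and applies Ry(0.358) to qubit 1 on the control-|1⟩ pair (|10⟩, |11⟩).
Ry(0.358) = [[cos(θ/2), −sin(θ/2)], [sin(θ/2), cos(θ/2)]]; θ = 0.358, cos(θ/2) ≈ 0.984022, sin(θ/2) ≈ 0.178046.
With a = amp(|10⟩) = (-0.06396 + 0.02508i) and b = amp(|11⟩) = (-0.4611 + 0.1808i):
new amp(|10⟩) = (0.984022)·a + (-0.178046)·b = (0.01916 - 0.007511i)
new amp(|11⟩) = (0.178046)·a + (0.984022)·b = (-0.4651 + 0.1824i)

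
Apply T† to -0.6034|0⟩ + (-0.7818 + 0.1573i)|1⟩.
-0.6034|0⟩ + (-0.4416 + 0.664i)|1⟩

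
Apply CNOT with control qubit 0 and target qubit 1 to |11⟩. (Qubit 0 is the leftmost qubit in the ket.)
|10⟩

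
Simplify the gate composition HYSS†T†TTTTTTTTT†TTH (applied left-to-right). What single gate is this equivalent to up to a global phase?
Y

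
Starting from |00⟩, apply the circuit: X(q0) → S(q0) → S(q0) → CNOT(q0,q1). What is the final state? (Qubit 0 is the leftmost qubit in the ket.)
-|11⟩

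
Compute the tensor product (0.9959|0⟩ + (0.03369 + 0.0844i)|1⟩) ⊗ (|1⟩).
0.9959|01⟩ + (0.03369 + 0.0844i)|11⟩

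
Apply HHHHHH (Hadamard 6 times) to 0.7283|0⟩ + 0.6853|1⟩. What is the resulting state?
0.7283|0⟩ + 0.6853|1⟩

H² = I, so an even number of Hadamards cancels: H^6 = I and the state is unchanged.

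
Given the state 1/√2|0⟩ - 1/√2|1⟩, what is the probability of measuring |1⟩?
1/2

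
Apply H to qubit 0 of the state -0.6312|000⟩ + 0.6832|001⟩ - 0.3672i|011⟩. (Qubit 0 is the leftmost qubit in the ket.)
-0.4463|000⟩ + 0.4831|001⟩ - 0.2596i|011⟩ - 0.4463|100⟩ + 0.4831|101⟩ - 0.2596i|111⟩

H on qubit 0 mixes each pair of kets that differ only in qubit 0: amplitudes (a, b) of (|…0…⟩, |…1…⟩) become ((a + b)/√2, (a − b)/√2). Kets absent from the input have amplitude 0.
(|000⟩, |100⟩): (a, b) = (-0.6312, 0) → (-0.4463, -0.4463)
(|001⟩, |101⟩): (a, b) = (0.6832, 0) → (0.4831, 0.4831)
(|011⟩, |111⟩): (a, b) = (-0.3672i, 0) → (-0.2596i, -0.2596i)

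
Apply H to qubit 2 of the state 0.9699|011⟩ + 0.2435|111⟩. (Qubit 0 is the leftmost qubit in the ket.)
0.6858|010⟩ - 0.6858|011⟩ + 0.1722|110⟩ - 0.1722|111⟩

H on qubit 2 mixes each pair of kets that differ only in qubit 2: amplitudes (a, b) of (|…0…⟩, |…1…⟩) become ((a + b)/√2, (a − b)/√2). Kets absent from the input have amplitude 0.
(|010⟩, |011⟩): (a, b) = (0, 0.9699) → (0.6858, -0.6858)
(|110⟩, |111⟩): (a, b) = (0, 0.2435) → (0.1722, -0.1722)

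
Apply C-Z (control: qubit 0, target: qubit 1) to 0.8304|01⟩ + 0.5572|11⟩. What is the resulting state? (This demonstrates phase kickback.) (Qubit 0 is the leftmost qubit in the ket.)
0.8304|01⟩ - 0.5572|11⟩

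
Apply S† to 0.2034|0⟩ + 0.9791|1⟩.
0.2034|0⟩ - 0.9791i|1⟩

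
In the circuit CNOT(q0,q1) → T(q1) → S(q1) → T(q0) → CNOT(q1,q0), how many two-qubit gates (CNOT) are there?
2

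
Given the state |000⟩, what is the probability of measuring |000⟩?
1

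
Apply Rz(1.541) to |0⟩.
(0.7176 - 0.6965i)|0⟩

Rz(1.541) = [[e^(−iθ/2), 0], [0, e^(iθ/2)]] with e^(±iθ/2) = cos(θ/2) ± i·sin(θ/2); θ = 1.541, cos(θ/2) ≈ 0.717563, sin(θ/2) ≈ 0.696494.
With a = amp(|0⟩) = 1 and b = amp(|1⟩) = 0:
new amp(|0⟩) = (0.717563 - 0.696494i)·a = (0.7176 - 0.6965i)
new amp(|1⟩) = (0.717563 + 0.696494i)·b = 0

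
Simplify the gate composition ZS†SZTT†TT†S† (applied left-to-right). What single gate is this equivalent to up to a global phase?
S†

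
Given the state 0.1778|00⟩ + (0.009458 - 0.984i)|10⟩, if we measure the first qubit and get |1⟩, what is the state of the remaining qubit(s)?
(0.009611 - i)|0⟩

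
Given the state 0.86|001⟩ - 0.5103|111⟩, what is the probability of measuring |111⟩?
0.2604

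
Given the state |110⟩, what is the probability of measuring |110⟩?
1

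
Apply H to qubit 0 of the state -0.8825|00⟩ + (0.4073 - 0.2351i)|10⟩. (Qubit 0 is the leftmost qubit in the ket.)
(-0.336 - 0.1662i)|00⟩ + (-0.912 + 0.1662i)|10⟩

H on qubit 0 mixes each pair of kets that differ only in qubit 0: amplitudes (a, b) of (|…0…⟩, |…1…⟩) become ((a + b)/√2, (a − b)/√2). Kets absent from the input have amplitude 0.
(|00⟩, |10⟩): (a, b) = (-0.8825, (0.4073 - 0.2351i)) → ((-0.336 - 0.1662i), (-0.912 + 0.1662i))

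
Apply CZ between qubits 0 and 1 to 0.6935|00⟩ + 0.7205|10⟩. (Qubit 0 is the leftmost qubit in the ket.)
0.6935|00⟩ + 0.7205|10⟩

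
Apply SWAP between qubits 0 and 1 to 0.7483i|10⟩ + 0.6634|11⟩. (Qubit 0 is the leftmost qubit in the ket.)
0.7483i|01⟩ + 0.6634|11⟩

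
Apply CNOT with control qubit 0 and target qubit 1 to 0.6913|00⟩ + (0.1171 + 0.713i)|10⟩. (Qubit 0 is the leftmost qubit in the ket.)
0.6913|00⟩ + (0.1171 + 0.713i)|11⟩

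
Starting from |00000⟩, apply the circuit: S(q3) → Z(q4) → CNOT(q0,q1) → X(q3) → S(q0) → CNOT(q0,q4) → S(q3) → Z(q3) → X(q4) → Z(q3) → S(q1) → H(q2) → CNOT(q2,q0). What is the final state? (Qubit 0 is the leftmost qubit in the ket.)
(1/√2)i|00011⟩ + (1/√2)i|10111⟩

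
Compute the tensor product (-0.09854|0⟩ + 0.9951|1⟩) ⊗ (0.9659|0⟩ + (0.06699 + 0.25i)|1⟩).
-0.09518|00⟩ + (-0.006601 - 0.02464i)|01⟩ + 0.9612|10⟩ + (0.06666 + 0.2488i)|11⟩

amp(|b₁b₂…⟩) = product of the factor amplitudes for bits b₁, b₂, …; only kets whose every factor amplitude is nonzero survive.
|00⟩: (-0.09854)(0.9659) = -0.09518
|01⟩: (-0.09854)(0.06699 + 0.25i) = (-0.006601 - 0.02464i)
|10⟩: (0.9951)(0.9659) = 0.9612
|11⟩: (0.9951)(0.06699 + 0.25i) = (0.06666 + 0.2488i)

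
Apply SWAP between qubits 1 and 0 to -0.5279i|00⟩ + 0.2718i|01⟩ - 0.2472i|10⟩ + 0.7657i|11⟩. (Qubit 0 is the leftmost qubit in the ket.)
-0.5279i|00⟩ - 0.2472i|01⟩ + 0.2718i|10⟩ + 0.7657i|11⟩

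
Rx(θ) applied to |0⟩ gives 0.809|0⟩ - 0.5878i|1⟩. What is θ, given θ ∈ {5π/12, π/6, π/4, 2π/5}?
2π/5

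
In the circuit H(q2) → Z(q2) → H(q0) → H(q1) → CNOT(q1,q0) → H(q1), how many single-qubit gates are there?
5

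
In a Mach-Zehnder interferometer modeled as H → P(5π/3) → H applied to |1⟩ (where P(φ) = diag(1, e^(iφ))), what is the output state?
(0.25 + 0.433i)|0⟩ + (0.75 - 0.433i)|1⟩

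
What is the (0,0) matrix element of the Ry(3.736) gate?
-0.2928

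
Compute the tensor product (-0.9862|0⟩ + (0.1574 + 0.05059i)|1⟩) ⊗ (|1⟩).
-0.9862|01⟩ + (0.1574 + 0.05059i)|11⟩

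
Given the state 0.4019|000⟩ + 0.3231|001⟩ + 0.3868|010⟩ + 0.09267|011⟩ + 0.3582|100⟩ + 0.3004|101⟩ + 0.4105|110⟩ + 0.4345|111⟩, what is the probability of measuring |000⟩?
0.1615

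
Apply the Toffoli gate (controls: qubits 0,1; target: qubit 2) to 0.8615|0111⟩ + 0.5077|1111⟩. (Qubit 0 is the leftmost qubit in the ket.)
0.8615|0111⟩ + 0.5077|1101⟩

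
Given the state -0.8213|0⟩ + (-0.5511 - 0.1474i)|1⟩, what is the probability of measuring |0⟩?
0.6745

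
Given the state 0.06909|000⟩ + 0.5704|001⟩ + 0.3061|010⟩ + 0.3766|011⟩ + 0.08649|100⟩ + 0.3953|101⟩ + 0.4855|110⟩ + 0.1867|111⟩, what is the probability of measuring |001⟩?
0.3254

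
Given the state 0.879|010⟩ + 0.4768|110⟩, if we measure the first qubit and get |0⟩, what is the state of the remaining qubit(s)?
|10⟩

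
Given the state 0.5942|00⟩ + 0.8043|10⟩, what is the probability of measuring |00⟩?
0.3531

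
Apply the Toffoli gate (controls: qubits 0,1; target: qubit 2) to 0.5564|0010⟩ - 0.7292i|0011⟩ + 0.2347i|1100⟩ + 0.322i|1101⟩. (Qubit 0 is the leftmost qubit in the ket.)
0.5564|0010⟩ - 0.7292i|0011⟩ + 0.2347i|1110⟩ + 0.322i|1111⟩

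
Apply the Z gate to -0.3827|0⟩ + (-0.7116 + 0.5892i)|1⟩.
-0.3827|0⟩ + (0.7116 - 0.5892i)|1⟩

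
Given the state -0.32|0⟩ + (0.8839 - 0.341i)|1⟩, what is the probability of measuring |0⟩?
0.1024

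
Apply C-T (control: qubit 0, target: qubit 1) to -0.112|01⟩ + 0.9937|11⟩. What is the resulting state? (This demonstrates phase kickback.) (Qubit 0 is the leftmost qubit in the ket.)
-0.112|01⟩ + (0.7027 + 0.7027i)|11⟩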